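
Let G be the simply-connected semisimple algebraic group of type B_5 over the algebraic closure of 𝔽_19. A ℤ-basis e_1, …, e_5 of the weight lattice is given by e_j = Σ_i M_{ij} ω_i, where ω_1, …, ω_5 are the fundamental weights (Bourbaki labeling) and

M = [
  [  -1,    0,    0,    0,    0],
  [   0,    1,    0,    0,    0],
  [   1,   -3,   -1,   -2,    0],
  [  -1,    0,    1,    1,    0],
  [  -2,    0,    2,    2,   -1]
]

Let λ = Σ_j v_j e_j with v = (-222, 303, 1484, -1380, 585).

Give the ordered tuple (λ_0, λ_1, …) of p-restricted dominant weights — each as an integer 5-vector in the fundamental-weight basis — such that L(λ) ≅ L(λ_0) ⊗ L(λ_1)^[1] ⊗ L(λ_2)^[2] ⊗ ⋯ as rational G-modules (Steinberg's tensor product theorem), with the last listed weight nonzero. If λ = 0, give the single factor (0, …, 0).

Change of basis e → ω: c = M·v where v = (-222, 303, 1484, -1380, 585):
  c_1 = -1*-222 + 0*303 + 0*1484 + 0*-1380 + 0*585 = 222
  c_2 = 0*-222 + 1*303 + 0*1484 + 0*-1380 + 0*585 = 303
  c_3 = 1*-222 + -3*303 + -1*1484 + -2*-1380 + 0*585 = 145
  c_4 = -1*-222 + 0*303 + 1*1484 + 1*-1380 + 0*585 = 326
  c_5 = -2*-222 + 0*303 + 2*1484 + 2*-1380 + -1*585 = 67
Writing each c_i in base p = 19:
  c_1 = 222 = 13·19^0 + 11·19^1
  c_2 = 303 = 18·19^0 + 15·19^1
  c_3 = 145 = 12·19^0 + 7·19^1
  c_4 = 326 = 3·19^0 + 17·19^1
  c_5 = 67 = 10·19^0 + 3·19^1
λ_0 = (13, 18, 12, 3, 10)
λ_1 = (11, 15, 7, 17, 3)

((13, 18, 12, 3, 10), (11, 15, 7, 17, 3))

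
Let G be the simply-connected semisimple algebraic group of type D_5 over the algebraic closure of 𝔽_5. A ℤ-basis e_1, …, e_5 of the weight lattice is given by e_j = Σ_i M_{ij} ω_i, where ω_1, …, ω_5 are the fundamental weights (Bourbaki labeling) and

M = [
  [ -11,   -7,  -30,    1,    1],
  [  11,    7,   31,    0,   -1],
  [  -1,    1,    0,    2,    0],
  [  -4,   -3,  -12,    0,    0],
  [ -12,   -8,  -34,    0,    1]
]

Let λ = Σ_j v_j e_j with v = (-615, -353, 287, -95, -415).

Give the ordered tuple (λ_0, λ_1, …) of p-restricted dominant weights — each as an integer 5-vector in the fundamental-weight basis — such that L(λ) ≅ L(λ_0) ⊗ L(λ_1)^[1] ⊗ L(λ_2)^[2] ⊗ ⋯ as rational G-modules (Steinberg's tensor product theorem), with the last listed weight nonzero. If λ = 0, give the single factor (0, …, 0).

((1, 1, 2, 0, 1), (3, 0, 4, 0, 1), (4, 3, 2, 3, 1))

In the fundamental-weight basis, λ has coordinates c = M·v (v = (-615, -353, 287, -95, -415)):
  c_1 = (-11)·(-615) + (-7)·(-353) + (-30)·(287) + (1)·(-95) + (1)·(-415) = 116
  c_2 = (11)·(-615) + (7)·(-353) + 31·287 + (0)·(-95) + (-1)·(-415) = 76
  c_3 = (-1)·(-615) + (1)·(-353) + 0·287 + (2)·(-95) + (0)·(-415) = 72
  c_4 = (-4)·(-615) + (-3)·(-353) + (-12)·(287) + (0)·(-95) + (0)·(-415) = 75
  c_5 = (-12)·(-615) + (-8)·(-353) + (-34)·(287) + (0)·(-95) + (1)·(-415) = 31
p = 5; digits c_i = Σ_j d_{ij}·5^j, 0 ≤ d_{ij} < 5:
  c_1 = 116 = 1·5^0 + 3·5^1 + 4·5^2
  c_2 = 76 = 1·5^0 + 0·5^1 + 3·5^2
  c_3 = 72 = 2·5^0 + 4·5^1 + 2·5^2
  c_4 = 75 = 0·5^0 + 0·5^1 + 3·5^2
  c_5 = 31 = 1·5^0 + 1·5^1 + 1·5^2
λ_0 = (1, 1, 2, 0, 1)
λ_1 = (3, 0, 4, 0, 1)
λ_2 = (4, 3, 2, 3, 1)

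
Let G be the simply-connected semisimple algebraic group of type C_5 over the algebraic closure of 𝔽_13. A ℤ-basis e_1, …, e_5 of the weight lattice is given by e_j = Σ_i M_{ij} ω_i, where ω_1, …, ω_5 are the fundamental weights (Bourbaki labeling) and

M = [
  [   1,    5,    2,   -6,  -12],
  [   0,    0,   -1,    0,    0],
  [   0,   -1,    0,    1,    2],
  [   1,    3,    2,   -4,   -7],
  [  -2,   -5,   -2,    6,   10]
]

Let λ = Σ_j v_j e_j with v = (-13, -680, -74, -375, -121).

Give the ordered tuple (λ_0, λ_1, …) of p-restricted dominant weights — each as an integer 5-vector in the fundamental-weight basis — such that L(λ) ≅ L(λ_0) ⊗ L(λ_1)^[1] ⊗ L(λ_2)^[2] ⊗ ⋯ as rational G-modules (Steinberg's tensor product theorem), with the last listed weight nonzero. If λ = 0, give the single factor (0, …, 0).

((11, 9, 11, 3, 10), (10, 5, 4, 11, 8))

Converting to the ω-basis (c_i = row i of M dotted with v = (-13, -680, -74, -375, -121)):
  c_1 = 1*-13 + 5*-680 + 2*-74 + -6*-375 + -12*-121 = 141
  c_2 = 0*-13 + 0*-680 + -1*-74 + 0*-375 + 0*-121 = 74
  c_3 = 0*-13 + -1*-680 + 0*-74 + 1*-375 + 2*-121 = 63
  c_4 = 1*-13 + 3*-680 + 2*-74 + -4*-375 + -7*-121 = 146
  c_5 = -2*-13 + -5*-680 + -2*-74 + 6*-375 + 10*-121 = 114
Writing each c_i in base p = 13:
  c_1 = 141 = 11·13^0 + 10·13^1
  c_2 = 74 = 9·13^0 + 5·13^1
  c_3 = 63 = 11·13^0 + 4·13^1
  c_4 = 146 = 3·13^0 + 11·13^1
  c_5 = 114 = 10·13^0 + 8·13^1
λ_0 = (11, 9, 11, 3, 10)
λ_1 = (10, 5, 4, 11, 8)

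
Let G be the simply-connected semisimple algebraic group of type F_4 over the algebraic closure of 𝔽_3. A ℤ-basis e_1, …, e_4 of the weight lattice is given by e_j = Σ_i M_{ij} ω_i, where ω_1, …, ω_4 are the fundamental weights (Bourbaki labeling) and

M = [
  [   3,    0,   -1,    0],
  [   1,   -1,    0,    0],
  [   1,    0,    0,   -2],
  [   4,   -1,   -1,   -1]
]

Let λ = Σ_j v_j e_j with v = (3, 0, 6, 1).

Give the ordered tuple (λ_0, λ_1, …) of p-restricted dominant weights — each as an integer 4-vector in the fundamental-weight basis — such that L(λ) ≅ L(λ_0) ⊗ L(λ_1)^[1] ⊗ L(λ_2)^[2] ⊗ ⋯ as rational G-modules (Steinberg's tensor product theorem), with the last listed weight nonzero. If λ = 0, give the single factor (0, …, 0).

In the fundamental-weight basis, λ has coordinates c = M·v (v = (3, 0, 6, 1)):
  c_1 = (3)·(3) + (0)·(0) + (-1)·(6) + (0)·(1) = 3
  c_2 = (1)·(3) + (-1)·(0) + (0)·(6) + (0)·(1) = 3
  c_3 = (1)·(3) + (0)·(0) + (0)·(6) + (-2)·(1) = 1
  c_4 = (4)·(3) + (-1)·(0) + (-1)·(6) + (-1)·(1) = 5
p = 3; digits c_i = Σ_j d_{ij}·3^j, 0 ≤ d_{ij} < 3:
  c_1 = 3 = 0·3^0 + 1·3^1
  c_2 = 3 = 0·3^0 + 1·3^1
  c_3 = 1 = 1·3^0
  c_4 = 5 = 2·3^0 + 1·3^1
p-restricted factor λ_0 = (0, 0, 1, 2)
p-restricted factor λ_1 = (1, 1, 0, 1)

((0, 0, 1, 2), (1, 1, 0, 1))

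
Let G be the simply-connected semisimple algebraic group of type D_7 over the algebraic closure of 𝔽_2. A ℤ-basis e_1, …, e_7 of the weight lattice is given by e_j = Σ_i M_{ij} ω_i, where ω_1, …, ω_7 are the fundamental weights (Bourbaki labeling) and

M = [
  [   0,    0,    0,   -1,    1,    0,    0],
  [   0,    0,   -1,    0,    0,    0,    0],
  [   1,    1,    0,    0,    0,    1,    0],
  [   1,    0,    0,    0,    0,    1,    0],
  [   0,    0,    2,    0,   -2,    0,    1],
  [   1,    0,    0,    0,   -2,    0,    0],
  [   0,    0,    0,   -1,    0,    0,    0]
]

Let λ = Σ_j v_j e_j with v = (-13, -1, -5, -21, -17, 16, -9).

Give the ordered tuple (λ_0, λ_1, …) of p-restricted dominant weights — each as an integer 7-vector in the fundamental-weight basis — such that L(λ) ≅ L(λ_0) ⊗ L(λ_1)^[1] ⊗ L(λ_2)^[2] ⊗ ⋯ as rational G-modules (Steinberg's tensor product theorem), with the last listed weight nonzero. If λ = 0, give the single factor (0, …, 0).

((0, 1, 0, 1, 1, 1, 1), (0, 0, 1, 1, 1, 0, 0), (1, 1, 0, 0, 1, 1, 1), (0, 0, 0, 0, 1, 0, 0), (0, 0, 0, 0, 0, 1, 1))

ω-coordinates c = M·v, v = (-13, -1, -5, -21, -17, 16, -9):
  c_1 = 0*-13 + 0*-1 + 0*-5 + -1*-21 + 1*-17 + 0*16 + 0*-9 = 4
  c_2 = 0*-13 + 0*-1 + -1*-5 + 0*-21 + 0*-17 + 0*16 + 0*-9 = 5
  c_3 = 1*-13 + 1*-1 + 0*-5 + 0*-21 + 0*-17 + 1*16 + 0*-9 = 2
  c_4 = 1*-13 + 0*-1 + 0*-5 + 0*-21 + 0*-17 + 1*16 + 0*-9 = 3
  c_5 = 0*-13 + 0*-1 + 2*-5 + 0*-21 + -2*-17 + 0*16 + 1*-9 = 15
  c_6 = 1*-13 + 0*-1 + 0*-5 + 0*-21 + -2*-17 + 0*16 + 0*-9 = 21
  c_7 = 0*-13 + 0*-1 + 0*-5 + -1*-21 + 0*-17 + 0*16 + 0*-9 = 21
Writing each c_i in base p = 2:
  c_1 = 4 = 0·2^0 + 0·2^1 + 1·2^2
  c_2 = 5 = 1·2^0 + 0·2^1 + 1·2^2
  c_3 = 2 = 0·2^0 + 1·2^1
  c_4 = 3 = 1·2^0 + 1·2^1
  c_5 = 15 = 1·2^0 + 1·2^1 + 1·2^2 + 1·2^3
  c_6 = 21 = 1·2^0 + 0·2^1 + 1·2^2 + 0·2^3 + 1·2^4
  c_7 = 21 = 1·2^0 + 0·2^1 + 1·2^2 + 0·2^3 + 1·2^4
Factor λ_0 = (0, 1, 0, 1, 1, 1, 1)
Factor λ_1 = (0, 0, 1, 1, 1, 0, 0)
Factor λ_2 = (1, 1, 0, 0, 1, 1, 1)
Factor λ_3 = (0, 0, 0, 0, 1, 0, 0)
Factor λ_4 = (0, 0, 0, 0, 0, 1, 1)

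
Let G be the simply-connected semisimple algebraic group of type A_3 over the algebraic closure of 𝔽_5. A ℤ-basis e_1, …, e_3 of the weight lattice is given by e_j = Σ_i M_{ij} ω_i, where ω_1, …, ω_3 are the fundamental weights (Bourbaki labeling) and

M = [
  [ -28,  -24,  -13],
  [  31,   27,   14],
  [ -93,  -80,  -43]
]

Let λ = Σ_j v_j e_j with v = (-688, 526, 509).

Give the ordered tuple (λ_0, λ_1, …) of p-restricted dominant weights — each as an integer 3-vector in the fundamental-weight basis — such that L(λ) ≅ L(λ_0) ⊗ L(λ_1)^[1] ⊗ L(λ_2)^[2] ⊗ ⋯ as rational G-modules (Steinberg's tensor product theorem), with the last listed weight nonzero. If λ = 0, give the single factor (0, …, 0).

Change of basis e → ω: c = M·v where v = (-688, 526, 509):
  c_1 = (-28)·(-688) + (-24)·(526) + (-13)·(509) = 23
  c_2 = (31)·(-688) + 27·526 + 14·509 = 0
  c_3 = (-93)·(-688) + (-80)·(526) + (-43)·(509) = 17
Expand coordinatewise in base 5:
  c_1 = 23 = 3·5^0 + 4·5^1
  c_2 = 0
  c_3 = 17 = 2·5^0 + 3·5^1
λ_0 = (3, 0, 2)
λ_1 = (4, 0, 3)

((3, 0, 2), (4, 0, 3))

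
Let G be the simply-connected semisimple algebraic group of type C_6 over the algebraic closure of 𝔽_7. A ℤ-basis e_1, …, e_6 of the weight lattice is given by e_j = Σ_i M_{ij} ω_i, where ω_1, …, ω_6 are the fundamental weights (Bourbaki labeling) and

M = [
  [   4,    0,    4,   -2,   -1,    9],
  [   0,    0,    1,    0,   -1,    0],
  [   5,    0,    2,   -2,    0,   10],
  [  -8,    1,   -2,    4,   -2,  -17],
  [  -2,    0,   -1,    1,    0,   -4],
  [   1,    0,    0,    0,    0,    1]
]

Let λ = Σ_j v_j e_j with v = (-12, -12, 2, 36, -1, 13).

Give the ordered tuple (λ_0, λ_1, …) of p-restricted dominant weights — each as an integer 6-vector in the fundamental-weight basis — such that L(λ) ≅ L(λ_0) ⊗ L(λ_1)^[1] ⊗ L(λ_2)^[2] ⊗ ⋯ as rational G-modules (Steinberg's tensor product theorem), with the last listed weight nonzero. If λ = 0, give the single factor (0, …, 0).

((6, 3, 2, 5, 6, 1),)

In the fundamental-weight basis, λ has coordinates c = M·v (v = (-12, -12, 2, 36, -1, 13)):
  c_1 = (4)·(-12) + (0)·(-12) + 4·2 + (-2)·(36) + (-1)·(-1) + 9·13 = 6
  c_2 = (0)·(-12) + (0)·(-12) + 1·2 + 0·36 + (-1)·(-1) + 0·13 = 3
  c_3 = (5)·(-12) + (0)·(-12) + 2·2 + (-2)·(36) + (0)·(-1) + 10·13 = 2
  c_4 = (-8)·(-12) + (1)·(-12) + (-2)·(2) + 4·36 + (-2)·(-1) + (-17)·(13) = 5
  c_5 = (-2)·(-12) + (0)·(-12) + (-1)·(2) + 1·36 + (0)·(-1) + (-4)·(13) = 6
  c_6 = (1)·(-12) + (0)·(-12) + 0·2 + 0·36 + (0)·(-1) + 1·13 = 1
p = 7; digits c_i = Σ_j d_{ij}·7^j, 0 ≤ d_{ij} < 7:
  c_1 = 6 = 6·7^0
  c_2 = 3 = 3·7^0
  c_3 = 2 = 2·7^0
  c_4 = 5 = 5·7^0
  c_5 = 6 = 6·7^0
  c_6 = 1 = 1·7^0
p-restricted factor λ_0 = (6, 3, 2, 5, 6, 1)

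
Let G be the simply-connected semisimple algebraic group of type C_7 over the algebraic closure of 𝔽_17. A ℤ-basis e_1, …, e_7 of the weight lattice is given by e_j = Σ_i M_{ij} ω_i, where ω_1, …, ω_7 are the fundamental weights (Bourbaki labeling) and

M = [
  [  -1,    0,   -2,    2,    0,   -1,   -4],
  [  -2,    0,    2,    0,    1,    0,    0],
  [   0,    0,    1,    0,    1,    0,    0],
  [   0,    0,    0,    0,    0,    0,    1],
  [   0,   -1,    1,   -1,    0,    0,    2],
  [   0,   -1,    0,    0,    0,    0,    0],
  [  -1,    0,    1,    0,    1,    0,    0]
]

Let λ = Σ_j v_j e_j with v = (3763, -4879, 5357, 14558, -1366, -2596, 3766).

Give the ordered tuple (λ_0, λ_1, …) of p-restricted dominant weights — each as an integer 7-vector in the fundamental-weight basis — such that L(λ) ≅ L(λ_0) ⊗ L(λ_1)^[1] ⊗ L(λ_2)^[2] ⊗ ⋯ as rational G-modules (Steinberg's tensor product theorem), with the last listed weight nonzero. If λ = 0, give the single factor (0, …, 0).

((12, 3, 13, 9, 14, 0, 7), (8, 5, 13, 0, 1, 15, 13), (7, 6, 13, 13, 11, 16, 0))

In the fundamental-weight basis, λ has coordinates c = M·v (v = (3763, -4879, 5357, 14558, -1366, -2596, 3766)):
  c_1 = -1*3763 + 0*-4879 + -2*5357 + 2*14558 + 0*-1366 + -1*-2596 + -4*3766 = 2171
  c_2 = -2*3763 + 0*-4879 + 2*5357 + 0*14558 + 1*-1366 + 0*-2596 + 0*3766 = 1822
  c_3 = 0*3763 + 0*-4879 + 1*5357 + 0*14558 + 1*-1366 + 0*-2596 + 0*3766 = 3991
  c_4 = 0*3763 + 0*-4879 + 0*5357 + 0*14558 + 0*-1366 + 0*-2596 + 1*3766 = 3766
  c_5 = 0*3763 + -1*-4879 + 1*5357 + -1*14558 + 0*-1366 + 0*-2596 + 2*3766 = 3210
  c_6 = 0*3763 + -1*-4879 + 0*5357 + 0*14558 + 0*-1366 + 0*-2596 + 0*3766 = 4879
  c_7 = -1*3763 + 0*-4879 + 1*5357 + 0*14558 + 1*-1366 + 0*-2596 + 0*3766 = 228
Expand coordinatewise in base 17:
  c_1 = 2171 = 12·17^0 + 8·17^1 + 7·17^2
  c_2 = 1822 = 3·17^0 + 5·17^1 + 6·17^2
  c_3 = 3991 = 13·17^0 + 13·17^1 + 13·17^2
  c_4 = 3766 = 9·17^0 + 0·17^1 + 13·17^2
  c_5 = 3210 = 14·17^0 + 1·17^1 + 11·17^2
  c_6 = 4879 = 0·17^0 + 15·17^1 + 16·17^2
  c_7 = 228 = 7·17^0 + 13·17^1
p-restricted factor λ_0 = (12, 3, 13, 9, 14, 0, 7)
p-restricted factor λ_1 = (8, 5, 13, 0, 1, 15, 13)
p-restricted factor λ_2 = (7, 6, 13, 13, 11, 16, 0)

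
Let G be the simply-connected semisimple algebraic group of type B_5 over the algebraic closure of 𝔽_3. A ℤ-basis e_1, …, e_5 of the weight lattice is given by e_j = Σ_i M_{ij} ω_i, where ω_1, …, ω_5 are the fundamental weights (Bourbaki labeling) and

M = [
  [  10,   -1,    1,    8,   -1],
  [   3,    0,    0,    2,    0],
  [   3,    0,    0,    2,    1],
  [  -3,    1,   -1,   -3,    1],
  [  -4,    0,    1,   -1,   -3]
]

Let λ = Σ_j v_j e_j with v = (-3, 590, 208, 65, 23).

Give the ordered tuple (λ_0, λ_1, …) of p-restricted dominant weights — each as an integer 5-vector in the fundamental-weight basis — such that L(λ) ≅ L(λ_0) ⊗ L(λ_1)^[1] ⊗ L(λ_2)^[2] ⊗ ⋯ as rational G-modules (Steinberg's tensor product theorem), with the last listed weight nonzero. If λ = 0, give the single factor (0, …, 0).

In the fundamental-weight basis, λ has coordinates c = M·v (v = (-3, 590, 208, 65, 23)):
  c_1 = (10)·(-3) + (-1)·(590) + (1)·(208) + (8)·(65) + (-1)·(23) = 85
  c_2 = (3)·(-3) + (0)·(590) + (0)·(208) + (2)·(65) + (0)·(23) = 121
  c_3 = (3)·(-3) + (0)·(590) + (0)·(208) + (2)·(65) + (1)·(23) = 144
  c_4 = (-3)·(-3) + (1)·(590) + (-1)·(208) + (-3)·(65) + (1)·(23) = 219
  c_5 = (-4)·(-3) + (0)·(590) + (1)·(208) + (-1)·(65) + (-3)·(23) = 86
p = 3; digits c_i = Σ_j d_{ij}·3^j, 0 ≤ d_{ij} < 3:
  c_1 = 85 = 1·3^0 + 1·3^1 + 0·3^2 + 0·3^3 + 1·3^4
  c_2 = 121 = 1·3^0 + 1·3^1 + 1·3^2 + 1·3^3 + 1·3^4
  c_3 = 144 = 0·3^0 + 0·3^1 + 1·3^2 + 2·3^3 + 1·3^4
  c_4 = 219 = 0·3^0 + 1·3^1 + 0·3^2 + 2·3^3 + 2·3^4
  c_5 = 86 = 2·3^0 + 1·3^1 + 0·3^2 + 0·3^3 + 1·3^4
Factor λ_0 = (1, 1, 0, 0, 2)
Factor λ_1 = (1, 1, 0, 1, 1)
Factor λ_2 = (0, 1, 1, 0, 0)
Factor λ_3 = (0, 1, 2, 2, 0)
Factor λ_4 = (1, 1, 1, 2, 1)

((1, 1, 0, 0, 2), (1, 1, 0, 1, 1), (0, 1, 1, 0, 0), (0, 1, 2, 2, 0), (1, 1, 1, 2, 1))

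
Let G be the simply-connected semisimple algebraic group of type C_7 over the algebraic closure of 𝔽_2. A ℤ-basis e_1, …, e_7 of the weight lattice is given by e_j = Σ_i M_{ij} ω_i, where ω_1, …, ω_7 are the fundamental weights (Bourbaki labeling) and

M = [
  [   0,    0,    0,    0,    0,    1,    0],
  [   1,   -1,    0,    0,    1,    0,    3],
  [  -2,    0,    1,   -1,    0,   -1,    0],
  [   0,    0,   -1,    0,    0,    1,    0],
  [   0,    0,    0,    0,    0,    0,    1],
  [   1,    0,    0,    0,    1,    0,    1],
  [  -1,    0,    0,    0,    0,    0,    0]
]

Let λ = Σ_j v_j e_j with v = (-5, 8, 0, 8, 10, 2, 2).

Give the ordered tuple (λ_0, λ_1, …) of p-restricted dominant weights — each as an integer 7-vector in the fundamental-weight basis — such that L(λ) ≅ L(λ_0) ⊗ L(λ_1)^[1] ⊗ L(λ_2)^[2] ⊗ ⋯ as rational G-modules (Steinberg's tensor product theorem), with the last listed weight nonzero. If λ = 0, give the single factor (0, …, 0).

Converting to the ω-basis (c_i = row i of M dotted with v = (-5, 8, 0, 8, 10, 2, 2)):
  c_1 = (0)·(-5) + (0)·(8) + (0)·(0) + (0)·(8) + (0)·(10) + (1)·(2) + (0)·(2) = 2
  c_2 = (1)·(-5) + (-1)·(8) + (0)·(0) + (0)·(8) + (1)·(10) + (0)·(2) + (3)·(2) = 3
  c_3 = (-2)·(-5) + (0)·(8) + (1)·(0) + (-1)·(8) + (0)·(10) + (-1)·(2) + (0)·(2) = 0
  c_4 = (0)·(-5) + (0)·(8) + (-1)·(0) + (0)·(8) + (0)·(10) + (1)·(2) + (0)·(2) = 2
  c_5 = (0)·(-5) + (0)·(8) + (0)·(0) + (0)·(8) + (0)·(10) + (0)·(2) + (1)·(2) = 2
  c_6 = (1)·(-5) + (0)·(8) + (0)·(0) + (0)·(8) + (1)·(10) + (0)·(2) + (1)·(2) = 7
  c_7 = (-1)·(-5) + (0)·(8) + (0)·(0) + (0)·(8) + (0)·(10) + (0)·(2) + (0)·(2) = 5
Expand coordinatewise in base 2:
  c_1 = 2 = 0·2^0 + 1·2^1
  c_2 = 3 = 1·2^0 + 1·2^1
  c_3 = 0
  c_4 = 2 = 0·2^0 + 1·2^1
  c_5 = 2 = 0·2^0 + 1·2^1
  c_6 = 7 = 1·2^0 + 1·2^1 + 1·2^2
  c_7 = 5 = 1·2^0 + 0·2^1 + 1·2^2
p-restricted factor λ_0 = (0, 1, 0, 0, 0, 1, 1)
p-restricted factor λ_1 = (1, 1, 0, 1, 1, 1, 0)
p-restricted factor λ_2 = (0, 0, 0, 0, 0, 1, 1)

((0, 1, 0, 0, 0, 1, 1), (1, 1, 0, 1, 1, 1, 0), (0, 0, 0, 0, 0, 1, 1))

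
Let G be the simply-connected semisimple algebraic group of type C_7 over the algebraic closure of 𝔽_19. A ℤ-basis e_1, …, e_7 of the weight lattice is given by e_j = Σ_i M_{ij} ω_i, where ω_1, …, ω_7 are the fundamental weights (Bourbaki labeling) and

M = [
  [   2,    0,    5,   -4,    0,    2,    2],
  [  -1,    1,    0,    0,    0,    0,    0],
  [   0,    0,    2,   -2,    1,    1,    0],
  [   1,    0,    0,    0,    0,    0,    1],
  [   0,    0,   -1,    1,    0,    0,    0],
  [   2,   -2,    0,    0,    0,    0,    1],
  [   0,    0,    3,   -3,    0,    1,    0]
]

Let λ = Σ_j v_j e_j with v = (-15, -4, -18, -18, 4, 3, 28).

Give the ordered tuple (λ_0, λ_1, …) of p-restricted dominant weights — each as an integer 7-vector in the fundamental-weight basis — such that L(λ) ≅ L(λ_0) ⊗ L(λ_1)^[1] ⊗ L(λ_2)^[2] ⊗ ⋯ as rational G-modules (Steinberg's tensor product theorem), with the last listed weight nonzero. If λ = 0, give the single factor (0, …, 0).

Change of basis e → ω: c = M·v where v = (-15, -4, -18, -18, 4, 3, 28):
  c_1 = 2*-15 + 0*-4 + 5*-18 + -4*-18 + 0*4 + 2*3 + 2*28 = 14
  c_2 = -1*-15 + 1*-4 + 0*-18 + 0*-18 + 0*4 + 0*3 + 0*28 = 11
  c_3 = 0*-15 + 0*-4 + 2*-18 + -2*-18 + 1*4 + 1*3 + 0*28 = 7
  c_4 = 1*-15 + 0*-4 + 0*-18 + 0*-18 + 0*4 + 0*3 + 1*28 = 13
  c_5 = 0*-15 + 0*-4 + -1*-18 + 1*-18 + 0*4 + 0*3 + 0*28 = 0
  c_6 = 2*-15 + -2*-4 + 0*-18 + 0*-18 + 0*4 + 0*3 + 1*28 = 6
  c_7 = 0*-15 + 0*-4 + 3*-18 + -3*-18 + 0*4 + 1*3 + 0*28 = 3
Expand coordinatewise in base 19:
  c_1 = 14 = 14·19^0
  c_2 = 11 = 11·19^0
  c_3 = 7 = 7·19^0
  c_4 = 13 = 13·19^0
  c_5 = 0
  c_6 = 6 = 6·19^0
  c_7 = 3 = 3·19^0
Factor λ_0 = (14, 11, 7, 13, 0, 6, 3)

((14, 11, 7, 13, 0, 6, 3),)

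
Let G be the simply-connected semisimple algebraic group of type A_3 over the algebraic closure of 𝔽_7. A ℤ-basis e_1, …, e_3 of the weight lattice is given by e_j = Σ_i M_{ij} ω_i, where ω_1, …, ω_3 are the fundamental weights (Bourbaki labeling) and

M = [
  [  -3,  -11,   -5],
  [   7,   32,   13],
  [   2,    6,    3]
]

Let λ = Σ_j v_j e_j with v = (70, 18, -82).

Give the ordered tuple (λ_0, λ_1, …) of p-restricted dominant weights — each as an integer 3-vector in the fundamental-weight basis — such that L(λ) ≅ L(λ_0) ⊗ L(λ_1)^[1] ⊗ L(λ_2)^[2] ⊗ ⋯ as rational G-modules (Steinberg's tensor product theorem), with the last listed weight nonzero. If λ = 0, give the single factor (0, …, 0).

((2, 0, 2),)

Converting to the ω-basis (c_i = row i of M dotted with v = (70, 18, -82)):
  c_1 = (-3)·(70) + (-11)·(18) + (-5)·(-82) = 2
  c_2 = 7·70 + 32·18 + (13)·(-82) = 0
  c_3 = 2·70 + 6·18 + (3)·(-82) = 2
p = 7; digits c_i = Σ_j d_{ij}·7^j, 0 ≤ d_{ij} < 7:
  c_1 = 2 = 2·7^0
  c_2 = 0
  c_3 = 2 = 2·7^0
λ_0 = (2, 0, 2)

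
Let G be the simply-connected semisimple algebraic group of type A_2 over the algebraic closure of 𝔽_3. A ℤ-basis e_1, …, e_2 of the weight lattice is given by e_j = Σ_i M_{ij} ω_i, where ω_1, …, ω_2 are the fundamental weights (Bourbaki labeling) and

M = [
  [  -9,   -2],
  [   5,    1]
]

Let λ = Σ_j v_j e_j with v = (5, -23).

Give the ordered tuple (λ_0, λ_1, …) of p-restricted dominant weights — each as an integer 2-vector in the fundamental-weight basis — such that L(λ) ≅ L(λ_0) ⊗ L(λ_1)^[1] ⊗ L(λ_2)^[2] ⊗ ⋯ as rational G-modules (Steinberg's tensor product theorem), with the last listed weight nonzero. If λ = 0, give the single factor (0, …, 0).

In the fundamental-weight basis, λ has coordinates c = M·v (v = (5, -23)):
  c_1 = (-9)·(5) + (-2)·(-23) = 1
  c_2 = 5·5 + (1)·(-23) = 2
Base-3 expansion of each c_i:
  c_1 = 1 = 1·3^0
  c_2 = 2 = 2·3^0
λ_0 = (1, 2)

((1, 2),)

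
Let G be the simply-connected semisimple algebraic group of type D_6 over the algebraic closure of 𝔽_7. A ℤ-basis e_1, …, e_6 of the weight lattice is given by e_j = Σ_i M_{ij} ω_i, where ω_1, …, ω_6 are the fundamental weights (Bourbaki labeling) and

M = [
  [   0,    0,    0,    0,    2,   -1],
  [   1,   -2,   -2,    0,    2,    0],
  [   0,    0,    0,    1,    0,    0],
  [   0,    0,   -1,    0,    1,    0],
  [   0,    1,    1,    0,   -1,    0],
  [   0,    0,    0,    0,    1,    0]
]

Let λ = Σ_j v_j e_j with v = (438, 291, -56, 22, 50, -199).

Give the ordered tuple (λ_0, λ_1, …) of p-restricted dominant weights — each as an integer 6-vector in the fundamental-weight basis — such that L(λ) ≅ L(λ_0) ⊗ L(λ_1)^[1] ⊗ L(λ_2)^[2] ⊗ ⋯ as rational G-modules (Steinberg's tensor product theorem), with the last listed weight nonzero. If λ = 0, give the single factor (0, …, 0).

In the fundamental-weight basis, λ has coordinates c = M·v (v = (438, 291, -56, 22, 50, -199)):
  c_1 = 0·438 + 0·291 + (0)·(-56) + 0·22 + 2·50 + (-1)·(-199) = 299
  c_2 = 1·438 + (-2)·(291) + (-2)·(-56) + 0·22 + 2·50 + (0)·(-199) = 68
  c_3 = 0·438 + 0·291 + (0)·(-56) + 1·22 + 0·50 + (0)·(-199) = 22
  c_4 = 0·438 + 0·291 + (-1)·(-56) + 0·22 + 1·50 + (0)·(-199) = 106
  c_5 = 0·438 + 1·291 + (1)·(-56) + 0·22 + (-1)·(50) + (0)·(-199) = 185
  c_6 = 0·438 + 0·291 + (0)·(-56) + 0·22 + 1·50 + (0)·(-199) = 50
Expand coordinatewise in base 7:
  c_1 = 299 = 5·7^0 + 0·7^1 + 6·7^2
  c_2 = 68 = 5·7^0 + 2·7^1 + 1·7^2
  c_3 = 22 = 1·7^0 + 3·7^1
  c_4 = 106 = 1·7^0 + 1·7^1 + 2·7^2
  c_5 = 185 = 3·7^0 + 5·7^1 + 3·7^2
  c_6 = 50 = 1·7^0 + 0·7^1 + 1·7^2
Factor λ_0 = (5, 5, 1, 1, 3, 1)
Factor λ_1 = (0, 2, 3, 1, 5, 0)
Factor λ_2 = (6, 1, 0, 2, 3, 1)

((5, 5, 1, 1, 3, 1), (0, 2, 3, 1, 5, 0), (6, 1, 0, 2, 3, 1))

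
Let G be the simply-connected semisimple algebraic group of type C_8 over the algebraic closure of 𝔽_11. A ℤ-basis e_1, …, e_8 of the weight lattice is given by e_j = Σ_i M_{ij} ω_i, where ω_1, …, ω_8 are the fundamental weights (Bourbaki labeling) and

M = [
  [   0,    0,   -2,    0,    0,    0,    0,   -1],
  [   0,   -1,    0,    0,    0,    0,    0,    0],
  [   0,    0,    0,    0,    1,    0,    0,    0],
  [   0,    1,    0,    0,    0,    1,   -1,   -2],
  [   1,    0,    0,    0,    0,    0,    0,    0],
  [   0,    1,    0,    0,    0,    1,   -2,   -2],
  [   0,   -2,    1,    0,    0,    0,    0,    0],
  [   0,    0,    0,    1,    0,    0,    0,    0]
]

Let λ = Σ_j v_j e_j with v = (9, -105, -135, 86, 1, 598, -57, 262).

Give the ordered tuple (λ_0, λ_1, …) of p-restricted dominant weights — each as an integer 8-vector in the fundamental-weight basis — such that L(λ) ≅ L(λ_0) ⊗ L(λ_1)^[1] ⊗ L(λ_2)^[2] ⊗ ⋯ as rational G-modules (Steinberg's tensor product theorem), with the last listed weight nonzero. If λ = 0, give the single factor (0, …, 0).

Compute c_i = Σ_j M_{ij} v_j with v = (9, -105, -135, 86, 1, 598, -57, 262):
  c_1 = 0·9 + (0)·(-105) + (-2)·(-135) + 0·86 + 0·1 + 0·598 + (0)·(-57) + (-1)·(262) = 8
  c_2 = 0·9 + (-1)·(-105) + (0)·(-135) + 0·86 + 0·1 + 0·598 + (0)·(-57) + 0·262 = 105
  c_3 = 0·9 + (0)·(-105) + (0)·(-135) + 0·86 + 1·1 + 0·598 + (0)·(-57) + 0·262 = 1
  c_4 = 0·9 + (1)·(-105) + (0)·(-135) + 0·86 + 0·1 + 1·598 + (-1)·(-57) + (-2)·(262) = 26
  c_5 = 1·9 + (0)·(-105) + (0)·(-135) + 0·86 + 0·1 + 0·598 + (0)·(-57) + 0·262 = 9
  c_6 = 0·9 + (1)·(-105) + (0)·(-135) + 0·86 + 0·1 + 1·598 + (-2)·(-57) + (-2)·(262) = 83
  c_7 = 0·9 + (-2)·(-105) + (1)·(-135) + 0·86 + 0·1 + 0·598 + (0)·(-57) + 0·262 = 75
  c_8 = 0·9 + (0)·(-105) + (0)·(-135) + 1·86 + 0·1 + 0·598 + (0)·(-57) + 0·262 = 86
p = 11; digits c_i = Σ_j d_{ij}·11^j, 0 ≤ d_{ij} < 11:
  c_1 = 8 = 8·11^0
  c_2 = 105 = 6·11^0 + 9·11^1
  c_3 = 1 = 1·11^0
  c_4 = 26 = 4·11^0 + 2·11^1
  c_5 = 9 = 9·11^0
  c_6 = 83 = 6·11^0 + 7·11^1
  c_7 = 75 = 9·11^0 + 6·11^1
  c_8 = 86 = 9·11^0 + 7·11^1
Factor λ_0 = (8, 6, 1, 4, 9, 6, 9, 9)
Factor λ_1 = (0, 9, 0, 2, 0, 7, 6, 7)

((8, 6, 1, 4, 9, 6, 9, 9), (0, 9, 0, 2, 0, 7, 6, 7))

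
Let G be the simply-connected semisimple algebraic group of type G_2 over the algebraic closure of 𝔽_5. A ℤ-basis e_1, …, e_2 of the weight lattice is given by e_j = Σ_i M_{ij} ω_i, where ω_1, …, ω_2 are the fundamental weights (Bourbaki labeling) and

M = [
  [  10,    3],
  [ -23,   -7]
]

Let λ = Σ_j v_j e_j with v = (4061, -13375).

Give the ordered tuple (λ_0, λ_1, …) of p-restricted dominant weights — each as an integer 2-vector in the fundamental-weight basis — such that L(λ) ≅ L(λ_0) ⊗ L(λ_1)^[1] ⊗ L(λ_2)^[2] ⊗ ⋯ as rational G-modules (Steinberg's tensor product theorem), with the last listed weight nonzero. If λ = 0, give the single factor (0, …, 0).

ω-coordinates c = M·v, v = (4061, -13375):
  c_1 = 10*4061 + 3*-13375 = 485
  c_2 = -23*4061 + -7*-13375 = 222
p = 5; digits c_i = Σ_j d_{ij}·5^j, 0 ≤ d_{ij} < 5:
  c_1 = 485 = 0·5^0 + 2·5^1 + 4·5^2 + 3·5^3
  c_2 = 222 = 2·5^0 + 4·5^1 + 3·5^2 + 1·5^3
λ_0 = (0, 2)
λ_1 = (2, 4)
λ_2 = (4, 3)
λ_3 = (3, 1)

((0, 2), (2, 4), (4, 3), (3, 1))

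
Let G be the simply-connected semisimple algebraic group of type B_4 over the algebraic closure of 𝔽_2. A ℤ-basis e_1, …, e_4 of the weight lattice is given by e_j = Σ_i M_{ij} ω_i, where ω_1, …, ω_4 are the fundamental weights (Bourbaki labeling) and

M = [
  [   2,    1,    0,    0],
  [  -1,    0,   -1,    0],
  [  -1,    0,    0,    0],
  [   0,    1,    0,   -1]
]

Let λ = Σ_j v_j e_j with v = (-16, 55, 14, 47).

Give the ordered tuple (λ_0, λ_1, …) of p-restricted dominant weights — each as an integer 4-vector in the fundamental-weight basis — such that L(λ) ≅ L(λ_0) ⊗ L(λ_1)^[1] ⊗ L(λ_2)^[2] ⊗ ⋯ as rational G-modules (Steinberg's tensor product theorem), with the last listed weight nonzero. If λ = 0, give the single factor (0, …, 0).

((1, 0, 0, 0), (1, 1, 0, 0), (1, 0, 0, 0), (0, 0, 0, 1), (1, 0, 1, 0))

In the fundamental-weight basis, λ has coordinates c = M·v (v = (-16, 55, 14, 47)):
  c_1 = (2)·(-16) + (1)·(55) + (0)·(14) + (0)·(47) = 23
  c_2 = (-1)·(-16) + (0)·(55) + (-1)·(14) + (0)·(47) = 2
  c_3 = (-1)·(-16) + (0)·(55) + (0)·(14) + (0)·(47) = 16
  c_4 = (0)·(-16) + (1)·(55) + (0)·(14) + (-1)·(47) = 8
p = 2; digits c_i = Σ_j d_{ij}·2^j, 0 ≤ d_{ij} < 2:
  c_1 = 23 = 1·2^0 + 1·2^1 + 1·2^2 + 0·2^3 + 1·2^4
  c_2 = 2 = 0·2^0 + 1·2^1
  c_3 = 16 = 0·2^0 + 0·2^1 + 0·2^2 + 0·2^3 + 1·2^4
  c_4 = 8 = 0·2^0 + 0·2^1 + 0·2^2 + 1·2^3
Factor λ_0 = (1, 0, 0, 0)
Factor λ_1 = (1, 1, 0, 0)
Factor λ_2 = (1, 0, 0, 0)
Factor λ_3 = (0, 0, 0, 1)
Factor λ_4 = (1, 0, 1, 0)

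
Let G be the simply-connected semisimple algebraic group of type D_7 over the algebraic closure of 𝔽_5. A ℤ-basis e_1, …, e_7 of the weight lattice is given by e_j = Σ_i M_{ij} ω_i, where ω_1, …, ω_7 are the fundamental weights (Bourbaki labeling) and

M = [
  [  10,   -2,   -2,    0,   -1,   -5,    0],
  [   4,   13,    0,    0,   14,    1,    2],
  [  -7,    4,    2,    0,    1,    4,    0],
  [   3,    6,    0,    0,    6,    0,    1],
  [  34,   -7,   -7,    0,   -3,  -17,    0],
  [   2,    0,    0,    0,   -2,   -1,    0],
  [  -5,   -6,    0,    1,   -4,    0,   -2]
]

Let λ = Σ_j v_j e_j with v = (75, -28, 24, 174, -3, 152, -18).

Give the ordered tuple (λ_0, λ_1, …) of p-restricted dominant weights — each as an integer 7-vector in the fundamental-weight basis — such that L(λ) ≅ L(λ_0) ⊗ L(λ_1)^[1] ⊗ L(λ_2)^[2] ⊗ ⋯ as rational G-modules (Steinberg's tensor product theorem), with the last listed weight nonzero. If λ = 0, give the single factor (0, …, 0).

Converting to the ω-basis (c_i = row i of M dotted with v = (75, -28, 24, 174, -3, 152, -18)):
  c_1 = 10*75 + -2*-28 + -2*24 + 0*174 + -1*-3 + -5*152 + 0*-18 = 1
  c_2 = 4*75 + 13*-28 + 0*24 + 0*174 + 14*-3 + 1*152 + 2*-18 = 10
  c_3 = -7*75 + 4*-28 + 2*24 + 0*174 + 1*-3 + 4*152 + 0*-18 = 16
  c_4 = 3*75 + 6*-28 + 0*24 + 0*174 + 6*-3 + 0*152 + 1*-18 = 21
  c_5 = 34*75 + -7*-28 + -7*24 + 0*174 + -3*-3 + -17*152 + 0*-18 = 3
  c_6 = 2*75 + 0*-28 + 0*24 + 0*174 + -2*-3 + -1*152 + 0*-18 = 4
  c_7 = -5*75 + -6*-28 + 0*24 + 1*174 + -4*-3 + 0*152 + -2*-18 = 15
Base-5 expansion of each c_i:
  c_1 = 1 = 1·5^0
  c_2 = 10 = 0·5^0 + 2·5^1
  c_3 = 16 = 1·5^0 + 3·5^1
  c_4 = 21 = 1·5^0 + 4·5^1
  c_5 = 3 = 3·5^0
  c_6 = 4 = 4·5^0
  c_7 = 15 = 0·5^0 + 3·5^1
p-restricted factor λ_0 = (1, 0, 1, 1, 3, 4, 0)
p-restricted factor λ_1 = (0, 2, 3, 4, 0, 0, 3)

((1, 0, 1, 1, 3, 4, 0), (0, 2, 3, 4, 0, 0, 3))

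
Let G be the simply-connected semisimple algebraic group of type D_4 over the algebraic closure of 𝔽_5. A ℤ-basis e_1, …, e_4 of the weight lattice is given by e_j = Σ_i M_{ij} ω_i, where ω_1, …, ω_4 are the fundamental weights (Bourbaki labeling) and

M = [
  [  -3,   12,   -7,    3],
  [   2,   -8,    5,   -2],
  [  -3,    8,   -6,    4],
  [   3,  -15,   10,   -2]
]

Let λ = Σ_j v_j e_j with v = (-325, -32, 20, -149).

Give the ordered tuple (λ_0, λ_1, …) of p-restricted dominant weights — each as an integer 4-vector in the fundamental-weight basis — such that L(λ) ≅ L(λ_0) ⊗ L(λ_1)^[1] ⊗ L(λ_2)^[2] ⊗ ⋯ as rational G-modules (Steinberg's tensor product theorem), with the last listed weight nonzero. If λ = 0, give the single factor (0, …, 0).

((4, 4, 3, 3),)

Converting to the ω-basis (c_i = row i of M dotted with v = (-325, -32, 20, -149)):
  c_1 = (-3)·(-325) + (12)·(-32) + (-7)·(20) + (3)·(-149) = 4
  c_2 = (2)·(-325) + (-8)·(-32) + (5)·(20) + (-2)·(-149) = 4
  c_3 = (-3)·(-325) + (8)·(-32) + (-6)·(20) + (4)·(-149) = 3
  c_4 = (3)·(-325) + (-15)·(-32) + (10)·(20) + (-2)·(-149) = 3
Base-5 expansion of each c_i:
  c_1 = 4 = 4·5^0
  c_2 = 4 = 4·5^0
  c_3 = 3 = 3·5^0
  c_4 = 3 = 3·5^0
Factor λ_0 = (4, 4, 3, 3)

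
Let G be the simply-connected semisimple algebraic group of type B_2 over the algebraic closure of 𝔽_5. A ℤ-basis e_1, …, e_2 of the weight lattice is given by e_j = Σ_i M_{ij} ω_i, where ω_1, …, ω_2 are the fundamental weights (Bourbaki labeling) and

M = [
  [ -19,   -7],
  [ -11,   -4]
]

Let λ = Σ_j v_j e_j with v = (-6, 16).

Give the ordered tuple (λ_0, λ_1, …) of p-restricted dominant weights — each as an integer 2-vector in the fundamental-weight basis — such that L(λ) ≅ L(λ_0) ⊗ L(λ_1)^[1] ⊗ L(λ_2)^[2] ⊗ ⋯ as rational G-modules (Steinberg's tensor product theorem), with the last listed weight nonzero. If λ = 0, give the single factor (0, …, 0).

((2, 2),)

Change of basis e → ω: c = M·v where v = (-6, 16):
  c_1 = -19*-6 + -7*16 = 2
  c_2 = -11*-6 + -4*16 = 2
Writing each c_i in base p = 5:
  c_1 = 2 = 2·5^0
  c_2 = 2 = 2·5^0
λ_0 = (2, 2)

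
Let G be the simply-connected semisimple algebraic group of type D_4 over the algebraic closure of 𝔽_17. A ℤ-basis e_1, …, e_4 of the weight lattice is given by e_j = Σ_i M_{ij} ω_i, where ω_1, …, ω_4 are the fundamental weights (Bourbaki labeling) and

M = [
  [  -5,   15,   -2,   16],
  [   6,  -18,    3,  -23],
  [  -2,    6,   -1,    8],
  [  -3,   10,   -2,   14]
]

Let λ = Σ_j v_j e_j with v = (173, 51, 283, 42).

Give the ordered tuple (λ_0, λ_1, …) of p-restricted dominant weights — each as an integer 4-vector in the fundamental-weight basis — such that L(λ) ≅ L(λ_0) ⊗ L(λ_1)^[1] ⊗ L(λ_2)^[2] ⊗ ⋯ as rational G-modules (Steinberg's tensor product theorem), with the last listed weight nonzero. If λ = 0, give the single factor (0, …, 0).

((6, 3, 13, 13),)

Change of basis e → ω: c = M·v where v = (173, 51, 283, 42):
  c_1 = (-5)·(173) + 15·51 + (-2)·(283) + 16·42 = 6
  c_2 = 6·173 + (-18)·(51) + 3·283 + (-23)·(42) = 3
  c_3 = (-2)·(173) + 6·51 + (-1)·(283) + 8·42 = 13
  c_4 = (-3)·(173) + 10·51 + (-2)·(283) + 14·42 = 13
Base-17 expansion of each c_i:
  c_1 = 6 = 6·17^0
  c_2 = 3 = 3·17^0
  c_3 = 13 = 13·17^0
  c_4 = 13 = 13·17^0
λ_0 = (6, 3, 13, 13)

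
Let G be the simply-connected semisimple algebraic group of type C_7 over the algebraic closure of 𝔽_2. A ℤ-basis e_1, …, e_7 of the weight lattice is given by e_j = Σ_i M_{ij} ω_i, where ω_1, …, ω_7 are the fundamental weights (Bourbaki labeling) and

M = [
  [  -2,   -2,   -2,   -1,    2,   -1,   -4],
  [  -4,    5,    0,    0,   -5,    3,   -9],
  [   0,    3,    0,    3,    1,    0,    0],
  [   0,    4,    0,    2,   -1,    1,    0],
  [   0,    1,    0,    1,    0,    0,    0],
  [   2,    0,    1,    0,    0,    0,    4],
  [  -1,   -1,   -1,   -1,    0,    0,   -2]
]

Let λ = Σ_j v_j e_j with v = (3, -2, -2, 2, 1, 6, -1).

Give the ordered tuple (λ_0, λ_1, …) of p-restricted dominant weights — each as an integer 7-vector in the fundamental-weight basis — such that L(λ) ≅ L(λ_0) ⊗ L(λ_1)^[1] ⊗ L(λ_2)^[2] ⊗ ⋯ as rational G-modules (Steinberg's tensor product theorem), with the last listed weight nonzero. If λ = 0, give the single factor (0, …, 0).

((0, 0, 1, 1, 0, 0, 1),)

In the fundamental-weight basis, λ has coordinates c = M·v (v = (3, -2, -2, 2, 1, 6, -1)):
  c_1 = -2*3 + -2*-2 + -2*-2 + -1*2 + 2*1 + -1*6 + -4*-1 = 0
  c_2 = -4*3 + 5*-2 + 0*-2 + 0*2 + -5*1 + 3*6 + -9*-1 = 0
  c_3 = 0*3 + 3*-2 + 0*-2 + 3*2 + 1*1 + 0*6 + 0*-1 = 1
  c_4 = 0*3 + 4*-2 + 0*-2 + 2*2 + -1*1 + 1*6 + 0*-1 = 1
  c_5 = 0*3 + 1*-2 + 0*-2 + 1*2 + 0*1 + 0*6 + 0*-1 = 0
  c_6 = 2*3 + 0*-2 + 1*-2 + 0*2 + 0*1 + 0*6 + 4*-1 = 0
  c_7 = -1*3 + -1*-2 + -1*-2 + -1*2 + 0*1 + 0*6 + -2*-1 = 1
Writing each c_i in base p = 2:
  c_1 = 0
  c_2 = 0
  c_3 = 1 = 1·2^0
  c_4 = 1 = 1·2^0
  c_5 = 0
  c_6 = 0
  c_7 = 1 = 1·2^0
λ_0 = (0, 0, 1, 1, 0, 0, 1)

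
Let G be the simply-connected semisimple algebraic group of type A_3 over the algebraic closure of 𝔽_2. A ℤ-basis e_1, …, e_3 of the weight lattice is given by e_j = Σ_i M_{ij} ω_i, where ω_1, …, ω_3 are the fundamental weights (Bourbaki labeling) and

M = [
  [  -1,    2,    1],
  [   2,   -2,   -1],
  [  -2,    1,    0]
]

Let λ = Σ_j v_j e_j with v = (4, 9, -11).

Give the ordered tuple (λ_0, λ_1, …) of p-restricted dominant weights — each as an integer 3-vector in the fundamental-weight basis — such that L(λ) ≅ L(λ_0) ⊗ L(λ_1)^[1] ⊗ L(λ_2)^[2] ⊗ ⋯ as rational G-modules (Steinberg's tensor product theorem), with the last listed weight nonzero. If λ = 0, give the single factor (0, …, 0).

((1, 1, 1), (1, 0, 0))

In the fundamental-weight basis, λ has coordinates c = M·v (v = (4, 9, -11)):
  c_1 = (-1)·(4) + (2)·(9) + (1)·(-11) = 3
  c_2 = (2)·(4) + (-2)·(9) + (-1)·(-11) = 1
  c_3 = (-2)·(4) + (1)·(9) + (0)·(-11) = 1
Expand coordinatewise in base 2:
  c_1 = 3 = 1·2^0 + 1·2^1
  c_2 = 1 = 1·2^0
  c_3 = 1 = 1·2^0
λ_0 = (1, 1, 1)
λ_1 = (1, 0, 0)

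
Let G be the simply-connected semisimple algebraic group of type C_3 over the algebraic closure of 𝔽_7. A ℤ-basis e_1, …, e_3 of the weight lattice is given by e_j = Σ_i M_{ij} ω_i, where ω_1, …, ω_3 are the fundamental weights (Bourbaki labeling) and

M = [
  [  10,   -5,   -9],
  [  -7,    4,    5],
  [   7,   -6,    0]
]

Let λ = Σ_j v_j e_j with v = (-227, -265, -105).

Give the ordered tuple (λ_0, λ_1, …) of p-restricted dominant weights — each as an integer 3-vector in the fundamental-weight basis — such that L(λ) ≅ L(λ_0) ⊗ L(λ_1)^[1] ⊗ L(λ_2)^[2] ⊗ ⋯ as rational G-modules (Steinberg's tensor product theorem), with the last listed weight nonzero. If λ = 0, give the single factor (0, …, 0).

Converting to the ω-basis (c_i = row i of M dotted with v = (-227, -265, -105)):
  c_1 = (10)·(-227) + (-5)·(-265) + (-9)·(-105) = 0
  c_2 = (-7)·(-227) + (4)·(-265) + (5)·(-105) = 4
  c_3 = (7)·(-227) + (-6)·(-265) + (0)·(-105) = 1
Writing each c_i in base p = 7:
  c_1 = 0
  c_2 = 4 = 4·7^0
  c_3 = 1 = 1·7^0
p-restricted factor λ_0 = (0, 4, 1)

((0, 4, 1),)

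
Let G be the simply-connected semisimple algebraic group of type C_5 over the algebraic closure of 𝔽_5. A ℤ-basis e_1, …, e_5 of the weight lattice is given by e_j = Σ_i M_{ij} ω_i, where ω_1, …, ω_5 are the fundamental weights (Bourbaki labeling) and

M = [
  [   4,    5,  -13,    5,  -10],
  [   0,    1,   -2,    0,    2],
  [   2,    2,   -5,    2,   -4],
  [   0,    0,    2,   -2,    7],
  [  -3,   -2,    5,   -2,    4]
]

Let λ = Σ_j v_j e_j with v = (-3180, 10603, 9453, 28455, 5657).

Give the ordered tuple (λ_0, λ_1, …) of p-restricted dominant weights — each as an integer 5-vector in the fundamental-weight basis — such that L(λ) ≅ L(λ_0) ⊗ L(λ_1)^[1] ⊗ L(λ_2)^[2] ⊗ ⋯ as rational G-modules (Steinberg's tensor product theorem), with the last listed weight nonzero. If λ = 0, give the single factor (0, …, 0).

Change of basis e → ω: c = M·v where v = (-3180, 10603, 9453, 28455, 5657):
  c_1 = (4)·(-3180) + (5)·(10603) + (-13)·(9453) + (5)·(28455) + (-10)·(5657) = 3111
  c_2 = (0)·(-3180) + (1)·(10603) + (-2)·(9453) + (0)·(28455) + (2)·(5657) = 3011
  c_3 = (2)·(-3180) + (2)·(10603) + (-5)·(9453) + (2)·(28455) + (-4)·(5657) = 1863
  c_4 = (0)·(-3180) + (0)·(10603) + (2)·(9453) + (-2)·(28455) + (7)·(5657) = 1595
  c_5 = (-3)·(-3180) + (-2)·(10603) + (5)·(9453) + (-2)·(28455) + (4)·(5657) = 1317
p = 5; digits c_i = Σ_j d_{ij}·5^j, 0 ≤ d_{ij} < 5:
  c_1 = 3111 = 1·5^0 + 2·5^1 + 4·5^2 + 4·5^3 + 4·5^4
  c_2 = 3011 = 1·5^0 + 2·5^1 + 0·5^2 + 4·5^3 + 4·5^4
  c_3 = 1863 = 3·5^0 + 2·5^1 + 4·5^2 + 4·5^3 + 2·5^4
  c_4 = 1595 = 0·5^0 + 4·5^1 + 3·5^2 + 2·5^3 + 2·5^4
  c_5 = 1317 = 2·5^0 + 3·5^1 + 2·5^2 + 0·5^3 + 2·5^4
p-restricted factor λ_0 = (1, 1, 3, 0, 2)
p-restricted factor λ_1 = (2, 2, 2, 4, 3)
p-restricted factor λ_2 = (4, 0, 4, 3, 2)
p-restricted factor λ_3 = (4, 4, 4, 2, 0)
p-restricted factor λ_4 = (4, 4, 2, 2, 2)

((1, 1, 3, 0, 2), (2, 2, 2, 4, 3), (4, 0, 4, 3, 2), (4, 4, 4, 2, 0), (4, 4, 2, 2, 2))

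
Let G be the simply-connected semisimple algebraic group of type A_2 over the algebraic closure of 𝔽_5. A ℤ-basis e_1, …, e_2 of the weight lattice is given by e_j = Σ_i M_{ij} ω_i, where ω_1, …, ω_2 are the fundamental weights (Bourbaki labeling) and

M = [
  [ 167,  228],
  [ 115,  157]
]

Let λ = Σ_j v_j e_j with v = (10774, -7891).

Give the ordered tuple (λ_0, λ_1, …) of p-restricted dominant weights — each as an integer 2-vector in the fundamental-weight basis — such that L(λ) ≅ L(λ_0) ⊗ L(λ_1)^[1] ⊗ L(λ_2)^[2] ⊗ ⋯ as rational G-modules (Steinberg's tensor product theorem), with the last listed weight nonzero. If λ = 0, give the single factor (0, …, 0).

Change of basis e → ω: c = M·v where v = (10774, -7891):
  c_1 = (167)·(10774) + (228)·(-7891) = 110
  c_2 = (115)·(10774) + (157)·(-7891) = 123
p = 5; digits c_i = Σ_j d_{ij}·5^j, 0 ≤ d_{ij} < 5:
  c_1 = 110 = 0·5^0 + 2·5^1 + 4·5^2
  c_2 = 123 = 3·5^0 + 4·5^1 + 4·5^2
λ_0 = (0, 3)
λ_1 = (2, 4)
λ_2 = (4, 4)

((0, 3), (2, 4), (4, 4))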